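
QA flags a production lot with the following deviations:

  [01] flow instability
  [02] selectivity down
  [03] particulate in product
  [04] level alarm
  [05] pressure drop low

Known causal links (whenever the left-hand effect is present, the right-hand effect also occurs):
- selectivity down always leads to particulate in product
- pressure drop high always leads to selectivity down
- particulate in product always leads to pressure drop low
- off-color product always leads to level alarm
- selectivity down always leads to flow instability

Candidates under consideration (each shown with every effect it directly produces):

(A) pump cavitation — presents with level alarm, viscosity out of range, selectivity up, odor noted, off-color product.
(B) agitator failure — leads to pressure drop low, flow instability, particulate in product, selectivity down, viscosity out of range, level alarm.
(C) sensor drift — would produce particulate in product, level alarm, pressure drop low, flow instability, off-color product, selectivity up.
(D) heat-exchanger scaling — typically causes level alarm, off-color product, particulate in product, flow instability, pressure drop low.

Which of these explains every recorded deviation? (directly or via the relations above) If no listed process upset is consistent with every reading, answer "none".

Per-candidate check:
(A) pump cavitation — fails on flow instability, selectivity down, particulate in product, pressure drop low (predicts selectivity up, not selectivity down)
(B) agitator failure — accounts for every observation
(C) sensor drift — fails on selectivity down (predicts selectivity up, not selectivity down)
(D) heat-exchanger scaling — flow instability ✓; selectivity down ✗; particulate in product ✓; level alarm ✓; pressure drop low ✓
(B) alone accounts for all the evidence.

B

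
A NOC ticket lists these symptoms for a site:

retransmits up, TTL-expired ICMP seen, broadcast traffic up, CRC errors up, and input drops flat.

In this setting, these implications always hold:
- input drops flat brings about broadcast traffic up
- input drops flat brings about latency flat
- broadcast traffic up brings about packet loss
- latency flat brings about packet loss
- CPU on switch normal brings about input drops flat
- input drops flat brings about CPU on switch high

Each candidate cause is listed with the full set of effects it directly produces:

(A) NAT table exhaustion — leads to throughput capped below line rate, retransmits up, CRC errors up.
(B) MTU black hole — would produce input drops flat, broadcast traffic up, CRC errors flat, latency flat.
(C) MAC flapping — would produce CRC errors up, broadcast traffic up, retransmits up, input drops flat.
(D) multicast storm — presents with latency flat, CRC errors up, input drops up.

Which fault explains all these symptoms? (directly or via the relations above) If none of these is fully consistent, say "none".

none

Checking each candidate against the observations:
(A) NAT table exhaustion — does not account for TTL-expired ICMP seen, broadcast traffic up, input drops flat
(B) MTU black hole — fails on retransmits up, TTL-expired ICMP seen, CRC errors up (predicts CRC errors flat, not CRC errors up)
(C) MAC flapping — retransmits up match; TTL-expired ICMP seen miss; broadcast traffic up match; CRC errors up match; input drops flat match
(D) multicast storm — retransmits up miss; TTL-expired ICMP seen miss; broadcast traffic up miss; CRC errors up match; input drops flat miss
Every candidate fails on at least one observation.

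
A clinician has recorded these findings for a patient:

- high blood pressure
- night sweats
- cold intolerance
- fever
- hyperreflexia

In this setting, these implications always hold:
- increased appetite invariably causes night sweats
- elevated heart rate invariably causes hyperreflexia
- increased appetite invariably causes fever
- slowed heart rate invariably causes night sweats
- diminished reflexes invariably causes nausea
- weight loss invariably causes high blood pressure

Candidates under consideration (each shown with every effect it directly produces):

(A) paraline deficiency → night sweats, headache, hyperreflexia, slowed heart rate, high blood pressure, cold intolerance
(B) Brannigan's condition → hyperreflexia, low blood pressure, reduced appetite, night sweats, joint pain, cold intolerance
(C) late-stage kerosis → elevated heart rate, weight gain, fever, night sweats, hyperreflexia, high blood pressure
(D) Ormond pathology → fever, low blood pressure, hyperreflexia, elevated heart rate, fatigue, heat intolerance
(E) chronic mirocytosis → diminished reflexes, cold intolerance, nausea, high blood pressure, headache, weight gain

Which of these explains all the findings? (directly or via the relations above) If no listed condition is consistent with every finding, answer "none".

none

Testing each hypothesis:
(A) paraline deficiency — high blood pressure match; night sweats match; cold intolerance match; fever miss; hyperreflexia match
(B) Brannigan's condition — fails on high blood pressure, fever (predicts low blood pressure, not high blood pressure)
(C) late-stage kerosis — does not account for cold intolerance
(D) Ormond pathology — high blood pressure miss; night sweats miss; cold intolerance miss; fever match; hyperreflexia match
(E) chronic mirocytosis — high blood pressure match; night sweats miss; cold intolerance match; fever miss; hyperreflexia miss
None of the listed candidates fits everything.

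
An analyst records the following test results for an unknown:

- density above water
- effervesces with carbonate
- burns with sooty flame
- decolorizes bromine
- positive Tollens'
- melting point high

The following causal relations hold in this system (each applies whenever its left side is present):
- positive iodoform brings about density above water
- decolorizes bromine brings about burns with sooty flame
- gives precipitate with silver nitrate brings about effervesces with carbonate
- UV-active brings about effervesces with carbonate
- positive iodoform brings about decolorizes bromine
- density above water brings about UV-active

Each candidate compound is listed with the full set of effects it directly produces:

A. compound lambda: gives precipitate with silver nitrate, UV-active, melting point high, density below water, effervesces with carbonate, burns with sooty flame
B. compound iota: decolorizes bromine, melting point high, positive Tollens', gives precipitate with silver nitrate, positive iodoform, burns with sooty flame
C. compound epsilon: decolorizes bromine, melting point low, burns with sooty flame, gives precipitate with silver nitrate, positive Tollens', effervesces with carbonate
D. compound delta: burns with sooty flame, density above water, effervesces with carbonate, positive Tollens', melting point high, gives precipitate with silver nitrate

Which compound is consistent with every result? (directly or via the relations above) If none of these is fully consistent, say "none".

Checking each candidate against the observations:
(A) compound lambda — density above water miss; effervesces with carbonate match; burns with sooty flame match; decolorizes bromine miss; positive Tollens' miss; melting point high match
(B) compound iota — accounts for every observation (density above water via positive iodoform → density above water)
(C) compound epsilon — density above water miss; effervesces with carbonate match; burns with sooty flame match; decolorizes bromine match; positive Tollens' match; melting point high miss
(D) compound delta — density above water match; effervesces with carbonate match; burns with sooty flame match; decolorizes bromine miss; positive Tollens' match; melting point high match
(B) alone accounts for all the evidence.

B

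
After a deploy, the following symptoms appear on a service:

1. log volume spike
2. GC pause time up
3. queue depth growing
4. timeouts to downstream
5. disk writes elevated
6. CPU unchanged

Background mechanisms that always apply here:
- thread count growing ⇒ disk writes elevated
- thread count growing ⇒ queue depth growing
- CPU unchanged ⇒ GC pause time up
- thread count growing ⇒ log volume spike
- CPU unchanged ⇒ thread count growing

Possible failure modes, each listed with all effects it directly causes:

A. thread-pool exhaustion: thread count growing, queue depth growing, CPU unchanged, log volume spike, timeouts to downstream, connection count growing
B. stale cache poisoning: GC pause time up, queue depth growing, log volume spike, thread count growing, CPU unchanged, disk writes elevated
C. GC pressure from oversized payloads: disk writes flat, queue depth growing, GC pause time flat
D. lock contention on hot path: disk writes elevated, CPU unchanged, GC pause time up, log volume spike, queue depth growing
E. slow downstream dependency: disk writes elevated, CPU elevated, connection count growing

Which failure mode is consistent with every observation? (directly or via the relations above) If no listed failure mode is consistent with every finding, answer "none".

Testing each hypothesis:
(A) thread-pool exhaustion — accounts for every observation (GC pause time up through CPU unchanged → GC pause time up)
(B) stale cache poisoning — log volume spike ✓; GC pause time up ✓; queue depth growing ✓; timeouts to downstream ✗; disk writes elevated ✓; CPU unchanged ✓
(C) GC pressure from oversized payloads — log volume spike ✗; GC pause time up ✗; queue depth growing ✓; timeouts to downstream ✗; disk writes elevated ✗; CPU unchanged ✗
(D) lock contention on hot path — log volume spike ✓; GC pause time up ✓; queue depth growing ✓; timeouts to downstream ✗; disk writes elevated ✓; CPU unchanged ✓
(E) slow downstream dependency — log volume spike ✗; GC pause time up ✗; queue depth growing ✗; timeouts to downstream ✗; disk writes elevated ✓; CPU unchanged ✗
(A) alone accounts for all the evidence.

A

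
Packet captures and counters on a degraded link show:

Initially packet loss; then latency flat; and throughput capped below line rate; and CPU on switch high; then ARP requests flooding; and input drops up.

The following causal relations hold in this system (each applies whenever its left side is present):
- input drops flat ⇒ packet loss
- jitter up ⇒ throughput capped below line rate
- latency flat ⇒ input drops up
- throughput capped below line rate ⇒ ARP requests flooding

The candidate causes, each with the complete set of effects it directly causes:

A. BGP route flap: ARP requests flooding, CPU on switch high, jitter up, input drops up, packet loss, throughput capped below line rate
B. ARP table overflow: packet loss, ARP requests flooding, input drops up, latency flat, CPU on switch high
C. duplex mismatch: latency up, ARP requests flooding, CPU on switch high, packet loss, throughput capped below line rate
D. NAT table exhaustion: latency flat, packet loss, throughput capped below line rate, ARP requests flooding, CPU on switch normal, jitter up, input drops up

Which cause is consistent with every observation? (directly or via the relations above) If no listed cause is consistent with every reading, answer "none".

none

For each candidate, compare predicted effects to what was observed:
(A) BGP route flap — packet loss +; latency flat -; throughput capped below line rate +; CPU on switch high +; ARP requests flooding +; input drops up +
(B) ARP table overflow — does not account for throughput capped below line rate
(C) duplex mismatch — packet loss +; latency flat -; throughput capped below line rate +; CPU on switch high +; ARP requests flooding +; input drops up -
(D) NAT table exhaustion — fails on CPU on switch high (predicts CPU on switch normal, not CPU on switch high)
None of the listed candidates fits everything.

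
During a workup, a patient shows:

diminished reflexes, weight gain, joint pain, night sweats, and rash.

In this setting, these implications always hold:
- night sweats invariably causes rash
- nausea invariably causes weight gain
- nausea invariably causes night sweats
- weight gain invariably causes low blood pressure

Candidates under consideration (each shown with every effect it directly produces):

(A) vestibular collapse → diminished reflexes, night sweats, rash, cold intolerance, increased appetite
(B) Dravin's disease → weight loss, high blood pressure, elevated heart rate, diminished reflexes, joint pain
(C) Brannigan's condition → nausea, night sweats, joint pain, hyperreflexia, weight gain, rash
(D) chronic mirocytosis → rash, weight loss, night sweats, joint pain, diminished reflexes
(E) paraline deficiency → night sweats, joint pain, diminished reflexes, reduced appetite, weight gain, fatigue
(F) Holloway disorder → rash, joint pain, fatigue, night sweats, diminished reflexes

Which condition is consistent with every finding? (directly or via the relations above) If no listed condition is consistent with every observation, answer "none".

E

Checking each candidate against the observations:
(A) vestibular collapse — does not account for weight gain, joint pain
(B) Dravin's disease — diminished reflexes +; weight gain -; joint pain +; night sweats -; rash -
(C) Brannigan's condition — diminished reflexes -; weight gain +; joint pain +; night sweats +; rash +
(D) chronic mirocytosis — fails on weight gain (predicts weight loss, not weight gain)
(E) paraline deficiency — accounts for every observation (rash by night sweats → rash)
(F) Holloway disorder — diminished reflexes +; weight gain -; joint pain +; night sweats +; rash +
(E) is the only candidate with no mismatches.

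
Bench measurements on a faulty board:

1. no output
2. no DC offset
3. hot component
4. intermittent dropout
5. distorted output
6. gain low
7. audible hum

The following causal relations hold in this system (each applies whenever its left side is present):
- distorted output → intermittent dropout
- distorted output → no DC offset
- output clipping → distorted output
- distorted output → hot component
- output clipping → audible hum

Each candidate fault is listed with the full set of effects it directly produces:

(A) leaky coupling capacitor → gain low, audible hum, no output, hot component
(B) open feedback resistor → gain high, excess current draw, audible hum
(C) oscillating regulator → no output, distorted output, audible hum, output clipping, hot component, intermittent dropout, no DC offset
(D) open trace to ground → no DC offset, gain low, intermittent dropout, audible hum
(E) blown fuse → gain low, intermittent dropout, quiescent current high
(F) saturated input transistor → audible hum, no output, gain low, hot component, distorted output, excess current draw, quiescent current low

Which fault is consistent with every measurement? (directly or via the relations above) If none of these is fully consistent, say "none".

Per-candidate check:
(A) leaky coupling capacitor — does not account for no DC offset, intermittent dropout, distorted output
(B) open feedback resistor — fails on no output, no DC offset, hot component, intermittent dropout, distorted output, gain low (predicts gain high, not gain low)
(C) oscillating regulator — does not account for gain low
(D) open trace to ground — does not account for no output, hot component, distorted output
(E) blown fuse — no output miss; no DC offset miss; hot component miss; intermittent dropout match; distorted output miss; gain low match; audible hum miss
(F) saturated input transistor — no output match; no DC offset match (by distorted output → no DC offset); hot component match; intermittent dropout match (by distorted output → intermittent dropout); distorted output match; gain low match; audible hum match
(F) alone accounts for all the evidence.

F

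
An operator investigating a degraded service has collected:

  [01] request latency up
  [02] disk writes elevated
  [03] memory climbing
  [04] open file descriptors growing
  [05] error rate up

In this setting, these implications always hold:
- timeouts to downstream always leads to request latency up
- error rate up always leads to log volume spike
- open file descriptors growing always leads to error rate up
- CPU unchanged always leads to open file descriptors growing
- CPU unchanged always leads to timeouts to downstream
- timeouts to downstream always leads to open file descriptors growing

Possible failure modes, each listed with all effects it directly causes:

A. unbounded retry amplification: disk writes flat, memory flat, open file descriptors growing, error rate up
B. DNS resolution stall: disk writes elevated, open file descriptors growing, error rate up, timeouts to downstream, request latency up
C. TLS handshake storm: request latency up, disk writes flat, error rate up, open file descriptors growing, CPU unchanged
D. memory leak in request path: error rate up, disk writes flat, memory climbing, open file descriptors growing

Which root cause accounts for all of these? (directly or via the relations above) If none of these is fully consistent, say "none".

Testing each hypothesis:
(A) unbounded retry amplification — fails on request latency up, disk writes elevated, memory climbing (predicts disk writes flat, not disk writes elevated; predicts memory flat, not memory climbing)
(B) DNS resolution stall — does not account for memory climbing
(C) TLS handshake storm — fails on disk writes elevated, memory climbing (predicts disk writes flat, not disk writes elevated)
(D) memory leak in request path — fails on request latency up, disk writes elevated (predicts disk writes flat, not disk writes elevated)
No candidate is consistent with all observations.

none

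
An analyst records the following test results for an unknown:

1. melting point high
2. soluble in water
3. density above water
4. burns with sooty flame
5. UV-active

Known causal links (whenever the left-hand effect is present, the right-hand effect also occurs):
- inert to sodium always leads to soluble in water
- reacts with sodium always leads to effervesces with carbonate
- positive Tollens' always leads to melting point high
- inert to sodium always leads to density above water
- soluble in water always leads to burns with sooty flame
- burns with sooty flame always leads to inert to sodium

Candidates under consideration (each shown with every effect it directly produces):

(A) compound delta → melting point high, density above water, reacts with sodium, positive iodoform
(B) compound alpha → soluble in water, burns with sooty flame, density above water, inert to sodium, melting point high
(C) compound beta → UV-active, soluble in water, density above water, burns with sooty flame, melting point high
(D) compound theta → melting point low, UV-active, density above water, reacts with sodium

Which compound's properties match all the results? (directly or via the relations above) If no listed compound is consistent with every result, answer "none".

C

For each candidate, compare predicted effects to what was observed:
(A) compound delta — does not account for soluble in water, burns with sooty flame, UV-active
(B) compound alpha — melting point high yes; soluble in water yes; density above water yes; burns with sooty flame yes; UV-active NO
(C) compound beta — accounts for every observation
(D) compound theta — fails on melting point high, soluble in water, burns with sooty flame (predicts melting point low, not melting point high)
Only (C) is consistent with every observation.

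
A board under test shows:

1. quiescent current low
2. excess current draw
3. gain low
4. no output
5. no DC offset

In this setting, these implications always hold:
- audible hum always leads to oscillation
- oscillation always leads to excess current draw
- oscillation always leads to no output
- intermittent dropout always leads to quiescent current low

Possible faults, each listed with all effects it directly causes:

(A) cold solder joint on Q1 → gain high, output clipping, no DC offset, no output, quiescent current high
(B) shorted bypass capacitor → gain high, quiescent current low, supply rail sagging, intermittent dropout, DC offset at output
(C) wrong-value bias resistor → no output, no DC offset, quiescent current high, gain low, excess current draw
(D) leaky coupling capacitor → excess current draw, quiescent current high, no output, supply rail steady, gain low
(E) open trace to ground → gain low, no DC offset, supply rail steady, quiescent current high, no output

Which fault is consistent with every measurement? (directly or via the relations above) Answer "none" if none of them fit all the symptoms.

none

For each candidate, compare predicted effects to what was observed:
(A) cold solder joint on Q1 — quiescent current low -; excess current draw -; gain low -; no output +; no DC offset +
(B) shorted bypass capacitor — quiescent current low +; excess current draw -; gain low -; no output -; no DC offset -
(C) wrong-value bias resistor — fails on quiescent current low (predicts quiescent current high, not quiescent current low)
(D) leaky coupling capacitor — quiescent current low -; excess current draw +; gain low +; no output +; no DC offset -
(E) open trace to ground — fails on quiescent current low, excess current draw (predicts quiescent current high, not quiescent current low)
Every candidate fails on at least one observation.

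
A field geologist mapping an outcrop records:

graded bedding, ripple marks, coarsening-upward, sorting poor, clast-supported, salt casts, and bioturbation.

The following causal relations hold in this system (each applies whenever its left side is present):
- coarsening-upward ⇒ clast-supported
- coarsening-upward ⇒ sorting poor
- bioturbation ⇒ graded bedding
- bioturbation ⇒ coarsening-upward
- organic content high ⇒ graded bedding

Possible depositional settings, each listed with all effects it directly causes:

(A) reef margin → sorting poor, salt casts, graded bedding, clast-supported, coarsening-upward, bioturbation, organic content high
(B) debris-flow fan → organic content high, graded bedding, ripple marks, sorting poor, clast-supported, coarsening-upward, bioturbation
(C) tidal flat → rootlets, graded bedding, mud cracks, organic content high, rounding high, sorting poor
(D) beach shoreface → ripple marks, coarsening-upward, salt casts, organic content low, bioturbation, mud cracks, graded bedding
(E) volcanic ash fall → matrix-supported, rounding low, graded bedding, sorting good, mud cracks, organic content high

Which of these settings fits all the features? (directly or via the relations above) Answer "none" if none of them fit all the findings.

D

Per-candidate check:
(A) reef margin — graded bedding ✓; ripple marks ✗; coarsening-upward ✓; sorting poor ✓; clast-supported ✓; salt casts ✓; bioturbation ✓
(B) debris-flow fan — graded bedding ✓; ripple marks ✓; coarsening-upward ✓; sorting poor ✓; clast-supported ✓; salt casts ✗; bioturbation ✓
(C) tidal flat — graded bedding ✓; ripple marks ✗; coarsening-upward ✗; sorting poor ✓; clast-supported ✗; salt casts ✗; bioturbation ✗
(D) beach shoreface — graded bedding ✓; ripple marks ✓; coarsening-upward ✓; sorting poor ✓ (by coarsening-upward → sorting poor); clast-supported ✓ (by coarsening-upward → clast-supported); salt casts ✓; bioturbation ✓
(E) volcanic ash fall — fails on ripple marks, coarsening-upward, sorting poor, clast-supported, salt casts, bioturbation (predicts sorting good, not sorting poor; predicts matrix-supported, not clast-supported)
Only (D) is consistent with every observation.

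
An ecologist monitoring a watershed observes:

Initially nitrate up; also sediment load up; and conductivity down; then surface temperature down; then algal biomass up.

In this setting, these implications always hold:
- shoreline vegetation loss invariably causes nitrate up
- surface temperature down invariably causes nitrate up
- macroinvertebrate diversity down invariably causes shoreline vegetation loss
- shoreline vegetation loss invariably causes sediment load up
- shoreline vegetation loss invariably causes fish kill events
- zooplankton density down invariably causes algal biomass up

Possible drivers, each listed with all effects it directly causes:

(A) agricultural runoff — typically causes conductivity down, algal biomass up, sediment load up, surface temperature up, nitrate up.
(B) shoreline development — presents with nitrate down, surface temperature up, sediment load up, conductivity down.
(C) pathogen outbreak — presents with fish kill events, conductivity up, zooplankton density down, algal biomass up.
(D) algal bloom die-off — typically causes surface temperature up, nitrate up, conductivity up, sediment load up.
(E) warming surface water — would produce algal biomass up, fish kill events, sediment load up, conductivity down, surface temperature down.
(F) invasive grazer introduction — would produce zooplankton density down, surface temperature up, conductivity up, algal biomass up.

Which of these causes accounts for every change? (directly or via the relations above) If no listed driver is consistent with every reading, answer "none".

E

Testing each hypothesis:
(A) agricultural runoff — nitrate up ✓; sediment load up ✓; conductivity down ✓; surface temperature down ✗; algal biomass up ✓
(B) shoreline development — fails on nitrate up, surface temperature down, algal biomass up (predicts nitrate down, not nitrate up; predicts surface temperature up, not surface temperature down)
(C) pathogen outbreak — fails on nitrate up, sediment load up, conductivity down, surface temperature down (predicts conductivity up, not conductivity down)
(D) algal bloom die-off — nitrate up ✓; sediment load up ✓; conductivity down ✗; surface temperature down ✗; algal biomass up ✗
(E) warming surface water — nitrate up ✓ (by surface temperature down → nitrate up); sediment load up ✓; conductivity down ✓; surface temperature down ✓; algal biomass up ✓
(F) invasive grazer introduction — fails on nitrate up, sediment load up, conductivity down, surface temperature down (predicts conductivity up, not conductivity down; predicts surface temperature up, not surface temperature down)
(E) is the only candidate with no mismatches.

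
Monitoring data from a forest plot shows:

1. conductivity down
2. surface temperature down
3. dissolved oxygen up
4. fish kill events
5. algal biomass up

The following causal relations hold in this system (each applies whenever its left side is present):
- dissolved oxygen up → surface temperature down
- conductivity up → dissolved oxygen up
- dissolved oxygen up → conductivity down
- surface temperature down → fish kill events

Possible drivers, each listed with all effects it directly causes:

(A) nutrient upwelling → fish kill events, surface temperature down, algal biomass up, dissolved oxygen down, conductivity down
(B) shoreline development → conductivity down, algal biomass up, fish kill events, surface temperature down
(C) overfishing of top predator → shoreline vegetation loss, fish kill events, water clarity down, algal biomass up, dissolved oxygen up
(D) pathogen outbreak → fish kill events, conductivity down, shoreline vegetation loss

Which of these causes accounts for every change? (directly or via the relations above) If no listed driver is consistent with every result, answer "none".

C

Testing each hypothesis:
(A) nutrient upwelling — conductivity down yes; surface temperature down yes; dissolved oxygen up NO; fish kill events yes; algal biomass up yes
(B) shoreline development — does not account for dissolved oxygen up
(C) overfishing of top predator — accounts for every observation (conductivity down via dissolved oxygen up → conductivity down)
(D) pathogen outbreak — conductivity down yes; surface temperature down NO; dissolved oxygen up NO; fish kill events yes; algal biomass up NO
(C) is the only candidate with no mismatches.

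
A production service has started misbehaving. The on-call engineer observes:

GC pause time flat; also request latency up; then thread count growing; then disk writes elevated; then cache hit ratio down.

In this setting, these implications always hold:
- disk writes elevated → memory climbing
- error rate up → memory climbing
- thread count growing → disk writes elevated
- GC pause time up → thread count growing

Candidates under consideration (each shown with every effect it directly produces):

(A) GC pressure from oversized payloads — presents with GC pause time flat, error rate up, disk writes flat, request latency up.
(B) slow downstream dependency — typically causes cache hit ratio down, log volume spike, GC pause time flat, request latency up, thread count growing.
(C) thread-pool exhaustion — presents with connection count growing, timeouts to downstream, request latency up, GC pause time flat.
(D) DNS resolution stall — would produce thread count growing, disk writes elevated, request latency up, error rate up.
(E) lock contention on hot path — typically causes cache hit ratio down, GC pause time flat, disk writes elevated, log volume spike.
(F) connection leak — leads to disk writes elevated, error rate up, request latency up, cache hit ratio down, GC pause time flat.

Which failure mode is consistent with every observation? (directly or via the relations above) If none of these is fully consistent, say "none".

Testing each hypothesis:
(A) GC pressure from oversized payloads — GC pause time flat yes; request latency up yes; thread count growing NO; disk writes elevated NO; cache hit ratio down NO
(B) slow downstream dependency — GC pause time flat yes; request latency up yes; thread count growing yes; disk writes elevated yes (by thread count growing → disk writes elevated); cache hit ratio down yes
(C) thread-pool exhaustion — GC pause time flat yes; request latency up yes; thread count growing NO; disk writes elevated NO; cache hit ratio down NO
(D) DNS resolution stall — does not account for GC pause time flat, cache hit ratio down
(E) lock contention on hot path — does not account for request latency up, thread count growing
(F) connection leak — does not account for thread count growing
(B) alone accounts for all the evidence.

B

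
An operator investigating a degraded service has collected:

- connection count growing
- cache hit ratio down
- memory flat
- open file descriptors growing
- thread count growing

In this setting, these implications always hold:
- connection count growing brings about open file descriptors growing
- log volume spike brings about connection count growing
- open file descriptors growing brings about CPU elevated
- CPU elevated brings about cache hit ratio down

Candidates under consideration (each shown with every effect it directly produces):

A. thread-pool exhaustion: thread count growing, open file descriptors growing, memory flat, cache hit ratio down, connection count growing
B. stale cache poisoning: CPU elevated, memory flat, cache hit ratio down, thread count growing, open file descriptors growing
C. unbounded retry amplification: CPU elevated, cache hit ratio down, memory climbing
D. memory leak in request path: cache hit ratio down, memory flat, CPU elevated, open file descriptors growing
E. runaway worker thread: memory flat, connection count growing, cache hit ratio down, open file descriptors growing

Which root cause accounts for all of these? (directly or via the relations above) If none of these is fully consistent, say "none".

For each candidate, compare predicted effects to what was observed:
(A) thread-pool exhaustion — connection count growing ✓; cache hit ratio down ✓; memory flat ✓; open file descriptors growing ✓; thread count growing ✓
(B) stale cache poisoning — connection count growing ✗; cache hit ratio down ✓; memory flat ✓; open file descriptors growing ✓; thread count growing ✓
(C) unbounded retry amplification — connection count growing ✗; cache hit ratio down ✓; memory flat ✗; open file descriptors growing ✗; thread count growing ✗
(D) memory leak in request path — connection count growing ✗; cache hit ratio down ✓; memory flat ✓; open file descriptors growing ✓; thread count growing ✗
(E) runaway worker thread — connection count growing ✓; cache hit ratio down ✓; memory flat ✓; open file descriptors growing ✓; thread count growing ✗
(A) alone accounts for all the evidence.

A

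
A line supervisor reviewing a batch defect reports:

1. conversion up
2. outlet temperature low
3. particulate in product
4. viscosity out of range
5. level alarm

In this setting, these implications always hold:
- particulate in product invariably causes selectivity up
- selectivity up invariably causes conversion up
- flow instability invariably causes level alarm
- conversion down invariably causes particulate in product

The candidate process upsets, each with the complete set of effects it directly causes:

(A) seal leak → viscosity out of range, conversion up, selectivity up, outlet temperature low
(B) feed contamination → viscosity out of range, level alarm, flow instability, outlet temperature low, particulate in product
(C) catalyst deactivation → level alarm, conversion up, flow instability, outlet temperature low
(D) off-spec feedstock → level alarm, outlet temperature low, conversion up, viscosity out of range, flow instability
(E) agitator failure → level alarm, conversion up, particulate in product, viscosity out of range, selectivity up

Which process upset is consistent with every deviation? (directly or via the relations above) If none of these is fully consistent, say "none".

Checking each candidate against the observations:
(A) seal leak — does not account for particulate in product, level alarm
(B) feed contamination — accounts for every observation (conversion up via particulate in product → selectivity up → conversion up)
(C) catalyst deactivation — does not account for particulate in product, viscosity out of range
(D) off-spec feedstock — does not account for particulate in product
(E) agitator failure — does not account for outlet temperature low
(B) is the only candidate with no mismatches.

B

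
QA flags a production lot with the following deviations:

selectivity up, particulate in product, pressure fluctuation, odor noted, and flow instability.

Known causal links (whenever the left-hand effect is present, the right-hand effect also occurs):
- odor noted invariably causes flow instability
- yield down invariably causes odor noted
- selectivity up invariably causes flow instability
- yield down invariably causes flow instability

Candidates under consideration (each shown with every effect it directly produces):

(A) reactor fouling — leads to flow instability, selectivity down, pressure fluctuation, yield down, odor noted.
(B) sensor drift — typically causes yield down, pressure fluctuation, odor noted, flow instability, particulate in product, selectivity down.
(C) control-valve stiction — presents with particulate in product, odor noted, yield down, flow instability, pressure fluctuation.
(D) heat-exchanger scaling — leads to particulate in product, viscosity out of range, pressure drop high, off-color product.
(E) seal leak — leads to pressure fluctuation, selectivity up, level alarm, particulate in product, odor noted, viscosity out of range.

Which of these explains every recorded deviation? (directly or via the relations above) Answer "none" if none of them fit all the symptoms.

Per-candidate check:
(A) reactor fouling — selectivity up -; particulate in product -; pressure fluctuation +; odor noted +; flow instability +
(B) sensor drift — selectivity up -; particulate in product +; pressure fluctuation +; odor noted +; flow instability +
(C) control-valve stiction — does not account for selectivity up
(D) heat-exchanger scaling — selectivity up -; particulate in product +; pressure fluctuation -; odor noted -; flow instability -
(E) seal leak — accounts for every observation (flow instability by selectivity up → flow instability)
(E) is the only candidate with no mismatches.

E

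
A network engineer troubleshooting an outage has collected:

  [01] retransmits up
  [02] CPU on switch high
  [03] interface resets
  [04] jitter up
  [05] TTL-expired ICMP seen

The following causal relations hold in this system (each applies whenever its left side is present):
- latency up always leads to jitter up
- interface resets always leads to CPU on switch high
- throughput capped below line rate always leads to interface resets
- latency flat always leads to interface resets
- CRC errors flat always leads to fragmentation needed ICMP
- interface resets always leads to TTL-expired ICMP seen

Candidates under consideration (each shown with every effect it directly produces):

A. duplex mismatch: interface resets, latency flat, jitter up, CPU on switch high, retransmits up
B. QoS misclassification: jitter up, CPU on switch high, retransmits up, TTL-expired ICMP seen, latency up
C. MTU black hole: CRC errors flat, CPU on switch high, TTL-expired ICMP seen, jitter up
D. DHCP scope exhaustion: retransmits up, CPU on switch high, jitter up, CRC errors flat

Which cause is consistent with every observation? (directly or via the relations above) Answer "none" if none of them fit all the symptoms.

Testing each hypothesis:
(A) duplex mismatch — accounts for every observation (TTL-expired ICMP seen through interface resets → TTL-expired ICMP seen)
(B) QoS misclassification — does not account for interface resets
(C) MTU black hole — does not account for retransmits up, interface resets
(D) DHCP scope exhaustion — does not account for interface resets, TTL-expired ICMP seen
(A) is the only candidate with no mismatches.

A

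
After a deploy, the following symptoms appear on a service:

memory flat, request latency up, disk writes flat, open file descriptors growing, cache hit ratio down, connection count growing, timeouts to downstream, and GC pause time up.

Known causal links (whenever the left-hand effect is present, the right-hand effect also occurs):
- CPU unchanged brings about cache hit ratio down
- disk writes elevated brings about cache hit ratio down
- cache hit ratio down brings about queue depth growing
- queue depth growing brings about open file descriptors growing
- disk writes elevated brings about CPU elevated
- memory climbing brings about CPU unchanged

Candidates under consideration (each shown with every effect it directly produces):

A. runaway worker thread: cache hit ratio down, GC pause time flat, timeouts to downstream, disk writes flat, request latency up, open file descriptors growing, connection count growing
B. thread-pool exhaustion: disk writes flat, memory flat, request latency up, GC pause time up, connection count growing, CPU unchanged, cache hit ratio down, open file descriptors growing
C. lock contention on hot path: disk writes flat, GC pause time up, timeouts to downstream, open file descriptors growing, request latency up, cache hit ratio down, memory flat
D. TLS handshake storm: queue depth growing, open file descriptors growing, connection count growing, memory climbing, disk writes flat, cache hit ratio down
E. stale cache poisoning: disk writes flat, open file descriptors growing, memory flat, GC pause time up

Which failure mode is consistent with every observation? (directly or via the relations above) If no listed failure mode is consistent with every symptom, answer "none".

none

Per-candidate check:
(A) runaway worker thread — fails on memory flat, GC pause time up (predicts GC pause time flat, not GC pause time up)
(B) thread-pool exhaustion — memory flat yes; request latency up yes; disk writes flat yes; open file descriptors growing yes; cache hit ratio down yes; connection count growing yes; timeouts to downstream NO; GC pause time up yes
(C) lock contention on hot path — memory flat yes; request latency up yes; disk writes flat yes; open file descriptors growing yes; cache hit ratio down yes; connection count growing NO; timeouts to downstream yes; GC pause time up yes
(D) TLS handshake storm — memory flat NO; request latency up NO; disk writes flat yes; open file descriptors growing yes; cache hit ratio down yes; connection count growing yes; timeouts to downstream NO; GC pause time up NO
(E) stale cache poisoning — does not account for request latency up, cache hit ratio down, connection count growing, timeouts to downstream
None of the listed candidates fits everything.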